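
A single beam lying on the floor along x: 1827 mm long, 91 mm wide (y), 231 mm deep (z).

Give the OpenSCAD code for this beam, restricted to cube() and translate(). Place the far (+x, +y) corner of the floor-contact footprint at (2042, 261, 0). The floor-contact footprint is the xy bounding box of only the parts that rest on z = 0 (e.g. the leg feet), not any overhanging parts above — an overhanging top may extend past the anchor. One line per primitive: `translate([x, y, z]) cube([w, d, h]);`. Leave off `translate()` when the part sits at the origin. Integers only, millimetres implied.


translate([215, 170, 0]) cube([1827, 91, 231]);


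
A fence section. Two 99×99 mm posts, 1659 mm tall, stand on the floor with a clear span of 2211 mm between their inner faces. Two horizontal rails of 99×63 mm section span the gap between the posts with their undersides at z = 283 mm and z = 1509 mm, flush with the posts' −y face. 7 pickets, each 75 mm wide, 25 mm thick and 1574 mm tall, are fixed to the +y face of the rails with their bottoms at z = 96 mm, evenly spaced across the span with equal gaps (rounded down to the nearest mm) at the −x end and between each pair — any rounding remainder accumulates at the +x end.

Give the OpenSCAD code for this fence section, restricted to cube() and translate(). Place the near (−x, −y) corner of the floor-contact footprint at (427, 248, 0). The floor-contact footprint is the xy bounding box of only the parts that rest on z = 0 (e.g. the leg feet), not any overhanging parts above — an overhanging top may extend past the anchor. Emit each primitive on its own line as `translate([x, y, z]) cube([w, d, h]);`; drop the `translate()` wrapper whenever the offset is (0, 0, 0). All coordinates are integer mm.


translate([427, 248, 0]) cube([99, 99, 1659]);
translate([2737, 248, 0]) cube([99, 99, 1659]);
translate([526, 248, 283]) cube([2211, 99, 63]);
translate([526, 248, 1509]) cube([2211, 99, 63]);
translate([736, 347, 96]) cube([75, 25, 1574]);
translate([1021, 347, 96]) cube([75, 25, 1574]);
translate([1306, 347, 96]) cube([75, 25, 1574]);
translate([1591, 347, 96]) cube([75, 25, 1574]);
translate([1876, 347, 96]) cube([75, 25, 1574]);
translate([2161, 347, 96]) cube([75, 25, 1574]);
translate([2446, 347, 96]) cube([75, 25, 1574]);


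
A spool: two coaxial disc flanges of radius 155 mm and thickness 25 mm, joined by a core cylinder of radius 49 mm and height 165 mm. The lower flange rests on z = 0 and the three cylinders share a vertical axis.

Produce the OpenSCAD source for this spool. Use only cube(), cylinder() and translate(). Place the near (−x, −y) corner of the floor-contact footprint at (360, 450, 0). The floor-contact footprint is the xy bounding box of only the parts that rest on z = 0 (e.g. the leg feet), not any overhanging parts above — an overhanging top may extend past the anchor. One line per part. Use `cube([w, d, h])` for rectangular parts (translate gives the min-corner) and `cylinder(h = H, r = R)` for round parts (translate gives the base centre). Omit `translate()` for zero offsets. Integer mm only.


translate([515, 605, 0]) cylinder(h = 25, r = 155);
translate([515, 605, 25]) cylinder(h = 165, r = 49);
translate([515, 605, 190]) cylinder(h = 25, r = 155);


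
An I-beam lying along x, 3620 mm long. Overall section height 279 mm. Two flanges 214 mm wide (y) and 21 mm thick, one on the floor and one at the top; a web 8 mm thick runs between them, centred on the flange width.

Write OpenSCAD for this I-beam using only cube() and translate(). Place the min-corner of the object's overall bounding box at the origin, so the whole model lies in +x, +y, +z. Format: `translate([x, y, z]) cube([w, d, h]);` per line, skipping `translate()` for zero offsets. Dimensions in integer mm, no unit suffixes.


cube([3620, 214, 21]);
translate([0, 103, 21]) cube([3620, 8, 237]);
translate([0, 0, 258]) cube([3620, 214, 21]);


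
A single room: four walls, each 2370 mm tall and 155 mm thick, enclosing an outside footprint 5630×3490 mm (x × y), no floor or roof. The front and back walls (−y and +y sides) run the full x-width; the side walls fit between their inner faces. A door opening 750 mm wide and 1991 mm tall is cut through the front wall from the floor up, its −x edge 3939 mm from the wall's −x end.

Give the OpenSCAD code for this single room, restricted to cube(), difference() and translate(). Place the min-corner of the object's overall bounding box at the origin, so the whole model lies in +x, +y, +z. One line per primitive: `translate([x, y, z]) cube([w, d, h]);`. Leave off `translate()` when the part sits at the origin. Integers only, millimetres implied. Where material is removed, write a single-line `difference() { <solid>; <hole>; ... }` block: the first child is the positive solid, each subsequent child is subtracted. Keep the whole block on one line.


difference() { cube([5630, 155, 2370]); translate([3939, 0, 0]) cube([750, 155, 1991]); }
translate([0, 3335, 0]) cube([5630, 155, 2370]);
translate([0, 155, 0]) cube([155, 3180, 2370]);
translate([5475, 155, 0]) cube([155, 3180, 2370]);


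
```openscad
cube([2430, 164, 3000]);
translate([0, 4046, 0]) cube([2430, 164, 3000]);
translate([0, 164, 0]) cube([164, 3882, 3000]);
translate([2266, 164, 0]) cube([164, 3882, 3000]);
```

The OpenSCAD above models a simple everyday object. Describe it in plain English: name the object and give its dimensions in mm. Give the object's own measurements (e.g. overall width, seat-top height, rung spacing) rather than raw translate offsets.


The wall frame of a small rectangular building: four walls, each 3000 mm tall and 164 mm thick, enclosing a footprint 2430 mm (x) by 4210 mm (y) outside-to-outside, with no floor or roof. The front and back walls (the −y and +y sides) span the full width; the two side walls fit between them.


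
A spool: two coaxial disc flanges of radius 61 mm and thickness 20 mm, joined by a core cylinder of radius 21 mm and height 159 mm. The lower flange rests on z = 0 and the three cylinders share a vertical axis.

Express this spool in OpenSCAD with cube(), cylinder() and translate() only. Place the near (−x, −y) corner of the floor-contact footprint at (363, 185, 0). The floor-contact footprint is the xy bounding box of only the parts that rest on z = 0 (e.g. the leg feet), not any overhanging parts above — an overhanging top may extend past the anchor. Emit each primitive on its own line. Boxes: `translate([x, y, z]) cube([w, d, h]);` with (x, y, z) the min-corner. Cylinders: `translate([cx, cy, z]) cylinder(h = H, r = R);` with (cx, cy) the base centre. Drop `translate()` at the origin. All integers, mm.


translate([424, 246, 0]) cylinder(h = 20, r = 61);
translate([424, 246, 20]) cylinder(h = 159, r = 21);
translate([424, 246, 179]) cylinder(h = 20, r = 61);


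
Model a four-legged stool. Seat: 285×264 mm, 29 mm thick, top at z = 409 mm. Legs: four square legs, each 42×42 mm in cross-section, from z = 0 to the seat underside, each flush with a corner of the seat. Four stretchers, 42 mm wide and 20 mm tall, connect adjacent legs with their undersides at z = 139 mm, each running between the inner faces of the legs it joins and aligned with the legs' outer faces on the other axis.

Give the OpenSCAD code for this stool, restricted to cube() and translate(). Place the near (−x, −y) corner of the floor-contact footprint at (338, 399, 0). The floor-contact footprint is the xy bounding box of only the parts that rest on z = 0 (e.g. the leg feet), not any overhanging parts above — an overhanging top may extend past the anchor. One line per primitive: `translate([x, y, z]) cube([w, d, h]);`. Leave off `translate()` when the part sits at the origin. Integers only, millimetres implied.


translate([338, 399, 380]) cube([285, 264, 29]);
translate([338, 399, 0]) cube([42, 42, 380]);
translate([581, 399, 0]) cube([42, 42, 380]);
translate([338, 621, 0]) cube([42, 42, 380]);
translate([581, 621, 0]) cube([42, 42, 380]);
translate([380, 399, 139]) cube([201, 42, 20]);
translate([380, 621, 139]) cube([201, 42, 20]);
translate([338, 441, 139]) cube([42, 180, 20]);
translate([581, 441, 139]) cube([42, 180, 20]);


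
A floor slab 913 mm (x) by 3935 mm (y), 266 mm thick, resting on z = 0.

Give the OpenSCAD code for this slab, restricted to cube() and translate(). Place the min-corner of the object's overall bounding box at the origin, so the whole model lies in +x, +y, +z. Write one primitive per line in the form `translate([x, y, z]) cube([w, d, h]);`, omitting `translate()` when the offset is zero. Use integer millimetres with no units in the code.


cube([913, 3935, 266]);


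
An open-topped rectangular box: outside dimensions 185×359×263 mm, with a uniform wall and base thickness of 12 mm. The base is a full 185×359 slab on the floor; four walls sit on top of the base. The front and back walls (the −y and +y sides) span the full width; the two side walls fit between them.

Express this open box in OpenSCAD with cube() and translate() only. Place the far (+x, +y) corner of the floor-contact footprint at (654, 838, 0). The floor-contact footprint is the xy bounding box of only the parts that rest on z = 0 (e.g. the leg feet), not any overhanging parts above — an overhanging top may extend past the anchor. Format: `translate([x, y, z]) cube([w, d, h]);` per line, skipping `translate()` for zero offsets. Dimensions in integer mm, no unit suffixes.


translate([469, 479, 0]) cube([185, 359, 12]);
translate([469, 479, 12]) cube([185, 12, 251]);
translate([469, 826, 12]) cube([185, 12, 251]);
translate([469, 491, 12]) cube([12, 335, 251]);
translate([642, 491, 12]) cube([12, 335, 251]);


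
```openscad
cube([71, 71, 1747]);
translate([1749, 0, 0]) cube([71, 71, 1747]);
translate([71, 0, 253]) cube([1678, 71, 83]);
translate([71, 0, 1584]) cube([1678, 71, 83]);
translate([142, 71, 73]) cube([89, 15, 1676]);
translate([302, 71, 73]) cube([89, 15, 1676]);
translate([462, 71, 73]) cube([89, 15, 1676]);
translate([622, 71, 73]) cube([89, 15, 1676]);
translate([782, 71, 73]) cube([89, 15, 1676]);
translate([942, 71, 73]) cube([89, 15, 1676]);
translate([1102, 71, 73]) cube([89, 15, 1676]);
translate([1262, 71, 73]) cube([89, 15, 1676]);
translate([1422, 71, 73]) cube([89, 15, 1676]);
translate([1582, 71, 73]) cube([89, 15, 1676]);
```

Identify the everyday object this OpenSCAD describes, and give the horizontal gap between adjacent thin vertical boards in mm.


A fence section. The picket gap is 71 mm.

Two posts, two rails, 10 pickets — a fence section. Span 1678 mm holds 10 pickets of 89 mm with 11 equal gaps: ⌊(1678 − 10·89) / 11⌋ = 71 mm.


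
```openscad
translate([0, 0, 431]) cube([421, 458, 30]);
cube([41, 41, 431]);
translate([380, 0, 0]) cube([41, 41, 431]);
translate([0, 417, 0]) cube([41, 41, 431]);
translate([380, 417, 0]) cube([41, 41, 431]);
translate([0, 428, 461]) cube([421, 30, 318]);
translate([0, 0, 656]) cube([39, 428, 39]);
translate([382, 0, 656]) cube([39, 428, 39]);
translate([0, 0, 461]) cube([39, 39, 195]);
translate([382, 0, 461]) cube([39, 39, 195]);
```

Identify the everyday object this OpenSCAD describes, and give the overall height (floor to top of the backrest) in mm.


A chair. The overall height is 779 mm.

A slab on four corner posts with a tall panel at the back — a chair. The seat slab sits at z = 431 with thickness 30, and the 318 mm backrest starts at the seat top, so the overall height is 431 + 30 + 318 = 779 mm.


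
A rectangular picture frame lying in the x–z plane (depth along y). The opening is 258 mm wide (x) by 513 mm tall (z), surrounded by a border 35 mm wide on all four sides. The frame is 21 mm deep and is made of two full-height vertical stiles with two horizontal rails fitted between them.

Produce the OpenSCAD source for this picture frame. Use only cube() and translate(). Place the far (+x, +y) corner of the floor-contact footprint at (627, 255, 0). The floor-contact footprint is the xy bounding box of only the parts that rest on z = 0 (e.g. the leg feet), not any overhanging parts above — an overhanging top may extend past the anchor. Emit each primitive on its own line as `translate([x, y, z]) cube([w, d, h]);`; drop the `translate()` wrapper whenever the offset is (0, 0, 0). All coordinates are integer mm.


translate([299, 234, 0]) cube([35, 21, 583]);
translate([592, 234, 0]) cube([35, 21, 583]);
translate([334, 234, 0]) cube([258, 21, 35]);
translate([334, 234, 548]) cube([258, 21, 35]);


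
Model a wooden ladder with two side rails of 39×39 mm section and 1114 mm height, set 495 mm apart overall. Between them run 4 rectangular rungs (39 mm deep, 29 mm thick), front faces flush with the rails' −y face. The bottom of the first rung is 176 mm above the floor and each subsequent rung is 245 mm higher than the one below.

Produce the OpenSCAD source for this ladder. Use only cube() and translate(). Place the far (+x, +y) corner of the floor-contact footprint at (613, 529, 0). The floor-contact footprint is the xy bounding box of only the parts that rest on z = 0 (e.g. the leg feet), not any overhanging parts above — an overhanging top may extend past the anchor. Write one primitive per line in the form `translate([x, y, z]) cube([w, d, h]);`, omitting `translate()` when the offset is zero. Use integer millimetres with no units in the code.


translate([118, 490, 0]) cube([39, 39, 1114]);
translate([574, 490, 0]) cube([39, 39, 1114]);
translate([157, 490, 176]) cube([417, 39, 29]);
translate([157, 490, 421]) cube([417, 39, 29]);
translate([157, 490, 666]) cube([417, 39, 29]);
translate([157, 490, 911]) cube([417, 39, 29]);


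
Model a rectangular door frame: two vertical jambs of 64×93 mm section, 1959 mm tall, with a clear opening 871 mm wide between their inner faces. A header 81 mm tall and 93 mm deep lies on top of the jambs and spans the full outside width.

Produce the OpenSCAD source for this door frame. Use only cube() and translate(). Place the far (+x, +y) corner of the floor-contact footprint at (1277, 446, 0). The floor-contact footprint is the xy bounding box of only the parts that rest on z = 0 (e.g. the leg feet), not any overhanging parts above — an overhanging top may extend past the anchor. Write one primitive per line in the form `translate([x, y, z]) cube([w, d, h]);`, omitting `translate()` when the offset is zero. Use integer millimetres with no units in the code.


translate([278, 353, 0]) cube([64, 93, 1959]);
translate([1213, 353, 0]) cube([64, 93, 1959]);
translate([278, 353, 1959]) cube([999, 93, 81]);


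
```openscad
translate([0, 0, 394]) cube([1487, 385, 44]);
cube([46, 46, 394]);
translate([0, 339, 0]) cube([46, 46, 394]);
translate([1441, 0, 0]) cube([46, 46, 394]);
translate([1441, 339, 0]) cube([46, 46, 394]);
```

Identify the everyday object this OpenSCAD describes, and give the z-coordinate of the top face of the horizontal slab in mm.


A bench. The seat-top height is 438 mm.

A long slab on four corner posts — a bench. The slab sits at z = 394 with thickness 44, so the top is 394 + 44 = 438 mm.


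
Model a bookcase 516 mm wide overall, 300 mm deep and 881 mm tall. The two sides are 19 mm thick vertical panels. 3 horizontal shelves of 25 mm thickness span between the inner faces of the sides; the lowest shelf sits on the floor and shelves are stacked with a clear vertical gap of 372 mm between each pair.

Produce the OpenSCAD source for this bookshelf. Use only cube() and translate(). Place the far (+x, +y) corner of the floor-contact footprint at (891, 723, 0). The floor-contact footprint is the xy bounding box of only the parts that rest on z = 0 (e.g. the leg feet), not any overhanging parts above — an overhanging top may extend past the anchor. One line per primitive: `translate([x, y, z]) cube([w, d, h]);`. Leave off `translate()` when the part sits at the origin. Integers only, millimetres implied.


translate([375, 423, 0]) cube([19, 300, 881]);
translate([872, 423, 0]) cube([19, 300, 881]);
translate([394, 423, 0]) cube([478, 300, 25]);
translate([394, 423, 397]) cube([478, 300, 25]);
translate([394, 423, 794]) cube([478, 300, 25]);


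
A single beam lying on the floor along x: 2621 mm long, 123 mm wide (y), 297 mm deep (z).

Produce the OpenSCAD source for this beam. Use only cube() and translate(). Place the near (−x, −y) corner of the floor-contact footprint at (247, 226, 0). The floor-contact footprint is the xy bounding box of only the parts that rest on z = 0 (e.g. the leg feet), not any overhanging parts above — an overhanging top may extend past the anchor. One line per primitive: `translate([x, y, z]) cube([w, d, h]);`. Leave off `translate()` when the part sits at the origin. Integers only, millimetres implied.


translate([247, 226, 0]) cube([2621, 123, 297]);


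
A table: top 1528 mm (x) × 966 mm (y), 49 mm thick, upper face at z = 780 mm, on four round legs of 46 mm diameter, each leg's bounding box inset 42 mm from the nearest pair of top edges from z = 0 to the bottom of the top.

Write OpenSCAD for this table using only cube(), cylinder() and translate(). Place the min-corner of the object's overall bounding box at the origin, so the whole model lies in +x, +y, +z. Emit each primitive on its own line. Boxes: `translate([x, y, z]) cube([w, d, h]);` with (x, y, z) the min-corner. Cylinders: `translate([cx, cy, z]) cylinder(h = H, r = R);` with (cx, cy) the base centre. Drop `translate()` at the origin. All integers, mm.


// leg_h = 780 - 49 = 731
translate([0, 0, 731]) cube([1528, 966, 49]);
translate([65, 65, 0]) cylinder(h = 731, r = 23);
translate([1463, 65, 0]) cylinder(h = 731, r = 23);
translate([65, 901, 0]) cylinder(h = 731, r = 23);
translate([1463, 901, 0]) cylinder(h = 731, r = 23);


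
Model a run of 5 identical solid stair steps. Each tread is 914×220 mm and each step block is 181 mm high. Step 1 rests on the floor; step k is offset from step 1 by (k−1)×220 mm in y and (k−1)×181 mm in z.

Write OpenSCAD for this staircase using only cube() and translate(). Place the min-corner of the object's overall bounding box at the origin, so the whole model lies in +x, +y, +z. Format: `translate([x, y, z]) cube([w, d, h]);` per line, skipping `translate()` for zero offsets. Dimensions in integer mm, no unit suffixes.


cube([914, 220, 181]);
translate([0, 220, 181]) cube([914, 220, 181]);
translate([0, 440, 362]) cube([914, 220, 181]);
translate([0, 660, 543]) cube([914, 220, 181]);
translate([0, 880, 724]) cube([914, 220, 181]);


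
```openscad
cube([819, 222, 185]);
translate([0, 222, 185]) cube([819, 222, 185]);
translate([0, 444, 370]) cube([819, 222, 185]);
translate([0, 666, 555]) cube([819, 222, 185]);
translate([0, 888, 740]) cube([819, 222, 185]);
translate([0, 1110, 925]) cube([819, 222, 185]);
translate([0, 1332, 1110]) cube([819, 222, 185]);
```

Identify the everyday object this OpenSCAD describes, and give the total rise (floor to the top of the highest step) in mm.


A staircase. The total rise is 1295 mm.

7 identical blocks, each offset up and back from the previous — a staircase. Each step is 185 mm tall and there are 7 of them, so the total rise is 7 × 185 = 1295 mm.


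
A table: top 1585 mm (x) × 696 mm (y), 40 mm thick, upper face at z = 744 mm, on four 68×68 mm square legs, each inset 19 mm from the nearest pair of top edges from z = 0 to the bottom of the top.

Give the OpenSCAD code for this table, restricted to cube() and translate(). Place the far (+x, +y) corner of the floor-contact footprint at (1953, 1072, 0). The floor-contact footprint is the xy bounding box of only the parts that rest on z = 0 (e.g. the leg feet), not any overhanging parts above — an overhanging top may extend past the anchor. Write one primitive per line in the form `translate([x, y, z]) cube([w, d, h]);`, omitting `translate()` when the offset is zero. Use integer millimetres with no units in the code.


translate([387, 395, 704]) cube([1585, 696, 40]);
translate([406, 414, 0]) cube([68, 68, 704]);
translate([1885, 414, 0]) cube([68, 68, 704]);
translate([406, 1004, 0]) cube([68, 68, 704]);
translate([1885, 1004, 0]) cube([68, 68, 704]);


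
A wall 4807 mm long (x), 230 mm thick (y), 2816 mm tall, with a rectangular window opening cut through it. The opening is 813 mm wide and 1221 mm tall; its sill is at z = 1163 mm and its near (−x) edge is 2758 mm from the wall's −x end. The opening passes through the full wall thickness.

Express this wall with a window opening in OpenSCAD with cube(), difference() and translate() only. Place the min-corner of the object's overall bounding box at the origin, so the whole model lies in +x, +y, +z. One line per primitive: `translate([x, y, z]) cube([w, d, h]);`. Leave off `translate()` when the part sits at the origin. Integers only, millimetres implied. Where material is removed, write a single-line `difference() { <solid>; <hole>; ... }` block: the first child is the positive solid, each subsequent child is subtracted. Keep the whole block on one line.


difference() { cube([4807, 230, 2816]); translate([2758, 0, 1163]) cube([813, 230, 1221]); }


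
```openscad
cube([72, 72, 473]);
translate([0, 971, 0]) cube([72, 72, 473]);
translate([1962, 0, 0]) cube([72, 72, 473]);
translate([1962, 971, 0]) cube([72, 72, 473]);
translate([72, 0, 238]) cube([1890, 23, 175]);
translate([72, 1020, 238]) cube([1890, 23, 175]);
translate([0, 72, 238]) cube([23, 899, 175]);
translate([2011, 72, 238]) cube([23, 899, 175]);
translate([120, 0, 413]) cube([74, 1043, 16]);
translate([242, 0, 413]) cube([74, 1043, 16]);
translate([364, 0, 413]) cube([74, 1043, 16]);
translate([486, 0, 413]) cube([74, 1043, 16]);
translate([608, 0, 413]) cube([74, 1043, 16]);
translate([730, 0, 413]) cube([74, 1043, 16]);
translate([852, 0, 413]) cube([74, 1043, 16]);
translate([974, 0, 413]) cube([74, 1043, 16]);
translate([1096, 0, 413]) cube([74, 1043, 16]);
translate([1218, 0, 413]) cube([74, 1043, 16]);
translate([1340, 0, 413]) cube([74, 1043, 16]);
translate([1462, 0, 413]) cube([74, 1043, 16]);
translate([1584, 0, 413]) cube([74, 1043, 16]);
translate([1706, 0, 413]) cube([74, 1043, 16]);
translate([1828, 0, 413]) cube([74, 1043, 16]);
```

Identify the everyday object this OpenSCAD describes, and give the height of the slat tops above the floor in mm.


A bed frame. The slat-top height is 429 mm.

Four posts, four rails, and a row of slats — a bed frame. Slats sit on the rails at z = 238 + 175 = 413; with slat thickness 16, the top is 429 mm.


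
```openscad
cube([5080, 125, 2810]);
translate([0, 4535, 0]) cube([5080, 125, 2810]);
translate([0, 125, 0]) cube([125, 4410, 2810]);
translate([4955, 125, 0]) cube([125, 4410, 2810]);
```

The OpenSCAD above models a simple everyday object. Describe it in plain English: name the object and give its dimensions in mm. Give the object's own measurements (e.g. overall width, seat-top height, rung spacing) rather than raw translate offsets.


The wall frame of a small rectangular building: four walls, each 2810 mm tall and 125 mm thick, enclosing a footprint 5080 mm (x) by 4660 mm (y) outside-to-outside, with no floor or roof. The front and back walls (the −y and +y sides) span the full width; the two side walls fit between them.


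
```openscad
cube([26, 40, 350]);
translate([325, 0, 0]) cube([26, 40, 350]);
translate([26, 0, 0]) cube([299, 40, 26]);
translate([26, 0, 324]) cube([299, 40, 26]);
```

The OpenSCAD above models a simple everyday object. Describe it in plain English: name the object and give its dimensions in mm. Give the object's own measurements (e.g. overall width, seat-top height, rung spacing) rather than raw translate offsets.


A rectangular picture frame lying in the x–z plane (depth along y). The opening is 299 mm wide (x) by 298 mm tall (z), surrounded by a border 26 mm wide on all four sides. The frame is 40 mm deep and is made of two full-height vertical stiles with two horizontal rails fitted between them.


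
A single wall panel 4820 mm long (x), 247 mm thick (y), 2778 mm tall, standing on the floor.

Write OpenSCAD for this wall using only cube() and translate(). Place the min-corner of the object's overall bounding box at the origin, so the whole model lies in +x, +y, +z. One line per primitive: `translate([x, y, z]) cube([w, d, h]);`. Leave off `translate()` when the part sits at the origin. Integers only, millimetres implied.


cube([4820, 247, 2778]);


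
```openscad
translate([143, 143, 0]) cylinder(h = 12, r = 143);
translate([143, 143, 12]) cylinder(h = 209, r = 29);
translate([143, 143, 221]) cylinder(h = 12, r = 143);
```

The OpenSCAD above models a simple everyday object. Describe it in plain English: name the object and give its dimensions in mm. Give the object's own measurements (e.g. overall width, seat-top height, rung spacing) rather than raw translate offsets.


A spool: two coaxial disc flanges of radius 143 mm and thickness 12 mm, joined by a core cylinder of radius 29 mm and height 209 mm. The lower flange rests on z = 0 and the three cylinders share a vertical axis.


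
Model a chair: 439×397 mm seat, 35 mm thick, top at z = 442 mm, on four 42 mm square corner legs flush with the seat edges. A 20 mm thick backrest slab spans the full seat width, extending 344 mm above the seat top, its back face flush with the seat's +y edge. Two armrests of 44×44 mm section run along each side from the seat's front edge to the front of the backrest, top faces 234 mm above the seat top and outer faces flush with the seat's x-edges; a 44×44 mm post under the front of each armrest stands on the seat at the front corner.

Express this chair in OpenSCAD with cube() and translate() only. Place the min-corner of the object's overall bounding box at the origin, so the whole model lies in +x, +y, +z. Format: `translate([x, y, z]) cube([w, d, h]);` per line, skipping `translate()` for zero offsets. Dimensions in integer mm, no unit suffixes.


// leg_h = 442 - 35 = 407
// arm post h = 234 - 44 = 190
translate([0, 0, 407]) cube([439, 397, 35]);
cube([42, 42, 407]);
translate([397, 0, 0]) cube([42, 42, 407]);
translate([0, 355, 0]) cube([42, 42, 407]);
translate([397, 355, 0]) cube([42, 42, 407]);
translate([0, 377, 442]) cube([439, 20, 344]);
translate([0, 0, 632]) cube([44, 377, 44]);
translate([395, 0, 632]) cube([44, 377, 44]);
translate([0, 0, 442]) cube([44, 44, 190]);
translate([395, 0, 442]) cube([44, 44, 190]);


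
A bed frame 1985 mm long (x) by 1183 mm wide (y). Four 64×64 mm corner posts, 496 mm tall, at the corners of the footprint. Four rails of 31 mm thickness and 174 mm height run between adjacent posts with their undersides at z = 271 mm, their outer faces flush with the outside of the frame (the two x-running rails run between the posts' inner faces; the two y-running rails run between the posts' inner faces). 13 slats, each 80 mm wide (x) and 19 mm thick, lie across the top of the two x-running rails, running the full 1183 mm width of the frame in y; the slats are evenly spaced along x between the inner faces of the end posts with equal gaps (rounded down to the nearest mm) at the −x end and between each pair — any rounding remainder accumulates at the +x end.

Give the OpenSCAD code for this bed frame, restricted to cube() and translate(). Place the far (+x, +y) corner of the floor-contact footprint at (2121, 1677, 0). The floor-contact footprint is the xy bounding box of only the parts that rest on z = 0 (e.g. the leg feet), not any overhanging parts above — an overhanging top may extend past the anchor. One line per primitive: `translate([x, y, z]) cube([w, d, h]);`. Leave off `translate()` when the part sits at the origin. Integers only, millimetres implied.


// slat z = rail_z + rail_h = 271 + 174 = 445
// slat gap = ⌊(1857 − 13·80) / 14⌋ = 58
translate([136, 494, 0]) cube([64, 64, 496]);
translate([136, 1613, 0]) cube([64, 64, 496]);
translate([2057, 494, 0]) cube([64, 64, 496]);
translate([2057, 1613, 0]) cube([64, 64, 496]);
translate([200, 494, 271]) cube([1857, 31, 174]);
translate([200, 1646, 271]) cube([1857, 31, 174]);
translate([136, 558, 271]) cube([31, 1055, 174]);
translate([2090, 558, 271]) cube([31, 1055, 174]);
translate([258, 494, 445]) cube([80, 1183, 19]);
translate([396, 494, 445]) cube([80, 1183, 19]);
translate([534, 494, 445]) cube([80, 1183, 19]);
translate([672, 494, 445]) cube([80, 1183, 19]);
translate([810, 494, 445]) cube([80, 1183, 19]);
translate([948, 494, 445]) cube([80, 1183, 19]);
translate([1086, 494, 445]) cube([80, 1183, 19]);
translate([1224, 494, 445]) cube([80, 1183, 19]);
translate([1362, 494, 445]) cube([80, 1183, 19]);
translate([1500, 494, 445]) cube([80, 1183, 19]);
translate([1638, 494, 445]) cube([80, 1183, 19]);
translate([1776, 494, 445]) cube([80, 1183, 19]);
translate([1914, 494, 445]) cube([80, 1183, 19]);


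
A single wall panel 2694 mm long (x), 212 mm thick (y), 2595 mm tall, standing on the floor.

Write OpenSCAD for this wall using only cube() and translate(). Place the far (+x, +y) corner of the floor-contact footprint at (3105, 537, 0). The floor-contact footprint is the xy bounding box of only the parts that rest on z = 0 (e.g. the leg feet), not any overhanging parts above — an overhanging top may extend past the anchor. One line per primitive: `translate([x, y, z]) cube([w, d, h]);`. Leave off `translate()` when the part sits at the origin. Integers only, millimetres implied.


translate([411, 325, 0]) cube([2694, 212, 2595]);


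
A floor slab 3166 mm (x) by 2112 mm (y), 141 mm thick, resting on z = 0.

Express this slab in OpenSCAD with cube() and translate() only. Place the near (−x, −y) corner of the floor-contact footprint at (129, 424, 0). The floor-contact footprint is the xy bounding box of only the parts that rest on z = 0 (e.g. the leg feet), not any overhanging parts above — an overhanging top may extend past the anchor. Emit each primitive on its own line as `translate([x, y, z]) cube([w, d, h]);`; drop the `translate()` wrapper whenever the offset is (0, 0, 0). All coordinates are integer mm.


translate([129, 424, 0]) cube([3166, 2112, 141]);


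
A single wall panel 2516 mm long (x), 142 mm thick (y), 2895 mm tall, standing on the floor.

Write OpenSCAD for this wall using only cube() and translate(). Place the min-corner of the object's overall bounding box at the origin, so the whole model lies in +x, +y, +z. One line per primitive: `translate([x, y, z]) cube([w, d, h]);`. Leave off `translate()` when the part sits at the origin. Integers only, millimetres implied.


cube([2516, 142, 2895]);


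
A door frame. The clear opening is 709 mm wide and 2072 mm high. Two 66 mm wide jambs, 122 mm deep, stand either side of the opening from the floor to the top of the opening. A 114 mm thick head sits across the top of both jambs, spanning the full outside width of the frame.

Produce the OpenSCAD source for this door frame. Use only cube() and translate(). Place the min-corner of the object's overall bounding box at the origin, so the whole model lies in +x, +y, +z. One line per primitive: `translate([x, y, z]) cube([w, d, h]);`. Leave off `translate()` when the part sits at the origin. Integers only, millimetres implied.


cube([66, 122, 2072]);
translate([775, 0, 0]) cube([66, 122, 2072]);
translate([0, 0, 2072]) cube([841, 122, 114]);


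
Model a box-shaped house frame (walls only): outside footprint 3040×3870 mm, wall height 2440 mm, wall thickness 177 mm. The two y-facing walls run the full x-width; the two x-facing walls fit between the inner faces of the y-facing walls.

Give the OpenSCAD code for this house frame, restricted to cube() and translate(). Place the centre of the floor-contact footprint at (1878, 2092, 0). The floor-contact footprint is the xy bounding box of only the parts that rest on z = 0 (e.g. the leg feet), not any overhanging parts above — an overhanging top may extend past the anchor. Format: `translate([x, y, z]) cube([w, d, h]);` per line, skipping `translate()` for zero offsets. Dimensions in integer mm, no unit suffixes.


translate([358, 157, 0]) cube([3040, 177, 2440]);
translate([358, 3850, 0]) cube([3040, 177, 2440]);
translate([358, 334, 0]) cube([177, 3516, 2440]);
translate([3221, 334, 0]) cube([177, 3516, 2440]);


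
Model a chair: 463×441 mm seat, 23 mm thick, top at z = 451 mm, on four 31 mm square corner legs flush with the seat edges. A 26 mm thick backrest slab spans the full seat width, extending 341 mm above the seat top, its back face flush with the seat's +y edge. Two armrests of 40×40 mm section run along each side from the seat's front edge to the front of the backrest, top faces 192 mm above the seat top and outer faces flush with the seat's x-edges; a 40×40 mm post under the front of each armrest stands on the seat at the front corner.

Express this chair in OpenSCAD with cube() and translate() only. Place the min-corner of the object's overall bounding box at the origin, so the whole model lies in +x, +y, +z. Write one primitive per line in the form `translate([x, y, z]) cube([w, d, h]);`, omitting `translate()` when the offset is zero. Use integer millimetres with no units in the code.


translate([0, 0, 428]) cube([463, 441, 23]);
cube([31, 31, 428]);
translate([432, 0, 0]) cube([31, 31, 428]);
translate([0, 410, 0]) cube([31, 31, 428]);
translate([432, 410, 0]) cube([31, 31, 428]);
translate([0, 415, 451]) cube([463, 26, 341]);
translate([0, 0, 603]) cube([40, 415, 40]);
translate([423, 0, 603]) cube([40, 415, 40]);
translate([0, 0, 451]) cube([40, 40, 152]);
translate([423, 0, 451]) cube([40, 40, 152]);


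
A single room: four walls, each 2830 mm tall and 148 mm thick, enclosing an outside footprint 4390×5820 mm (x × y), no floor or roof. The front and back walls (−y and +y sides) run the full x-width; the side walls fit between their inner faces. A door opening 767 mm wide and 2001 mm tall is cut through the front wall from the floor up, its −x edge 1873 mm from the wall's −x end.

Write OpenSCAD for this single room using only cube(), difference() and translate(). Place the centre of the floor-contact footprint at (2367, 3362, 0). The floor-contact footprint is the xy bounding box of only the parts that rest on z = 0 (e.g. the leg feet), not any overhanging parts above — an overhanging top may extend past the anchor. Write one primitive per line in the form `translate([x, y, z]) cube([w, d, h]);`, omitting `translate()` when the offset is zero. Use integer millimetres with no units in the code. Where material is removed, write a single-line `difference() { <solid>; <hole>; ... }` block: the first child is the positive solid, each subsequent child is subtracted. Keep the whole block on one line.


difference() { translate([172, 452, 0]) cube([4390, 148, 2830]); translate([2045, 452, 0]) cube([767, 148, 2001]); }
translate([172, 6124, 0]) cube([4390, 148, 2830]);
translate([172, 600, 0]) cube([148, 5524, 2830]);
translate([4414, 600, 0]) cube([148, 5524, 2830]);


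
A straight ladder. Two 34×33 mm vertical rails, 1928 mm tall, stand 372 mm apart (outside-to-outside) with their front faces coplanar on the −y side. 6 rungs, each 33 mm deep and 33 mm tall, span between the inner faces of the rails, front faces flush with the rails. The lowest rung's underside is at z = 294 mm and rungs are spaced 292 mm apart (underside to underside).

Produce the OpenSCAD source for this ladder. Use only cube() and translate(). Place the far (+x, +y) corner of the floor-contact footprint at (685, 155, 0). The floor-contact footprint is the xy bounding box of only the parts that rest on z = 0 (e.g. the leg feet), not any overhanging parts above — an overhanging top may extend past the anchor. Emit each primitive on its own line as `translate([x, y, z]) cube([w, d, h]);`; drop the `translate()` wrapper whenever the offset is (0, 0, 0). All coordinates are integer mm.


// rung span = 372 - 2*34 = 304
// rung[k] z = 294 + k*292
translate([313, 122, 0]) cube([34, 33, 1928]);
translate([651, 122, 0]) cube([34, 33, 1928]);
translate([347, 122, 294]) cube([304, 33, 33]);
translate([347, 122, 586]) cube([304, 33, 33]);
translate([347, 122, 878]) cube([304, 33, 33]);
translate([347, 122, 1170]) cube([304, 33, 33]);
translate([347, 122, 1462]) cube([304, 33, 33]);
translate([347, 122, 1754]) cube([304, 33, 33]);


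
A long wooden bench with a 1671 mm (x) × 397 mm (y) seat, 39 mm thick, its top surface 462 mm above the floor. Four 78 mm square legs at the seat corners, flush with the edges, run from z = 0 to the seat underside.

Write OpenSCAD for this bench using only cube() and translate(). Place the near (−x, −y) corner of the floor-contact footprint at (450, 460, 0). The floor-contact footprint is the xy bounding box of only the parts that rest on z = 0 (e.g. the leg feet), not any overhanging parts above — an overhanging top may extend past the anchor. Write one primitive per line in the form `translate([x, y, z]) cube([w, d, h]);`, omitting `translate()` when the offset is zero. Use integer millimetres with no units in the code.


translate([450, 460, 423]) cube([1671, 397, 39]);
translate([450, 460, 0]) cube([78, 78, 423]);
translate([450, 779, 0]) cube([78, 78, 423]);
translate([2043, 460, 0]) cube([78, 78, 423]);
translate([2043, 779, 0]) cube([78, 78, 423]);


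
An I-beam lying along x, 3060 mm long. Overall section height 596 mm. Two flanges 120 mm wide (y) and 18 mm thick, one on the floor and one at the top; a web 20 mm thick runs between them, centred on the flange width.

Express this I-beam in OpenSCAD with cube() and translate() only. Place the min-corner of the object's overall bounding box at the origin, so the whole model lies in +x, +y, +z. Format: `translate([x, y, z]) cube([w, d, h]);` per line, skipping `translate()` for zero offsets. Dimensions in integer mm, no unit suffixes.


cube([3060, 120, 18]);
translate([0, 50, 18]) cube([3060, 20, 560]);
translate([0, 0, 578]) cube([3060, 120, 18]);


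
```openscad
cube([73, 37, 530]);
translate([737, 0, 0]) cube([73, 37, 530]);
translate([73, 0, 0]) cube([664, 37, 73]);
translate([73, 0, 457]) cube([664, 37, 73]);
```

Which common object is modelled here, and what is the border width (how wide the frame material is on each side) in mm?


A picture frame. The border width is 73 mm.

Four thin pieces enclosing a rectangular opening — a picture frame. The two full-height stiles are 530 mm tall; the top rail sits at z = 457 and is 73 mm tall, so the border above the opening is 530 − 457 = 73 mm, matching the stile x-width.


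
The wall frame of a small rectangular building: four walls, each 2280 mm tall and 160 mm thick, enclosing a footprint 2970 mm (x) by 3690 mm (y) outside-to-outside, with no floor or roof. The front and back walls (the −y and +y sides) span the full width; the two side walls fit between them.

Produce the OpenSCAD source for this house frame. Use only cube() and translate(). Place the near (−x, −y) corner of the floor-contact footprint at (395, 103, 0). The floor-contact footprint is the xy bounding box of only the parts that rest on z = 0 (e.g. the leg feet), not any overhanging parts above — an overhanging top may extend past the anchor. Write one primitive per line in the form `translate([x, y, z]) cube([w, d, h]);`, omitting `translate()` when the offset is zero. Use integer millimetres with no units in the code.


translate([395, 103, 0]) cube([2970, 160, 2280]);
translate([395, 3633, 0]) cube([2970, 160, 2280]);
translate([395, 263, 0]) cube([160, 3370, 2280]);
translate([3205, 263, 0]) cube([160, 3370, 2280]);


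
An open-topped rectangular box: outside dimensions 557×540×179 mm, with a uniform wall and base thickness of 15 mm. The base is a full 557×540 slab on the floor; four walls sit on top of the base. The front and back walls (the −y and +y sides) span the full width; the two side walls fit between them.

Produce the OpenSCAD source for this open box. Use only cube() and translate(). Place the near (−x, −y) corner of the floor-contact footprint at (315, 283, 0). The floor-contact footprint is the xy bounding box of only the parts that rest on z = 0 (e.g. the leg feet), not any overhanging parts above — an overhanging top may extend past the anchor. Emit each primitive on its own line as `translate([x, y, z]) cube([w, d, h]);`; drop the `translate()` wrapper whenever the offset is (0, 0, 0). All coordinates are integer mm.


translate([315, 283, 0]) cube([557, 540, 15]);
translate([315, 283, 15]) cube([557, 15, 164]);
translate([315, 808, 15]) cube([557, 15, 164]);
translate([315, 298, 15]) cube([15, 510, 164]);
translate([857, 298, 15]) cube([15, 510, 164]);
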